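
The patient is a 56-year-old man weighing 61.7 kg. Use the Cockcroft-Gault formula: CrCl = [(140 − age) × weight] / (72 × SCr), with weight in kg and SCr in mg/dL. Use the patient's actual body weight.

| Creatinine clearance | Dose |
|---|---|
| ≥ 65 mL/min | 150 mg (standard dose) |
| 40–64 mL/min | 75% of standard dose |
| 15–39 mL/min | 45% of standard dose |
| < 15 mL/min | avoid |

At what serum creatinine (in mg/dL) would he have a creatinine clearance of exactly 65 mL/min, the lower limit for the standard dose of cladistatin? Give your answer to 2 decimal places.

1.11 mg/dL

Standard dose requires CrCl ≥ 65 mL/min.
Set (140 − 56) × 61.7 / (72 × SCr) = 65
SCr = (140 − 56) × 61.7 / (72 × 65) = 1.107 mg/dL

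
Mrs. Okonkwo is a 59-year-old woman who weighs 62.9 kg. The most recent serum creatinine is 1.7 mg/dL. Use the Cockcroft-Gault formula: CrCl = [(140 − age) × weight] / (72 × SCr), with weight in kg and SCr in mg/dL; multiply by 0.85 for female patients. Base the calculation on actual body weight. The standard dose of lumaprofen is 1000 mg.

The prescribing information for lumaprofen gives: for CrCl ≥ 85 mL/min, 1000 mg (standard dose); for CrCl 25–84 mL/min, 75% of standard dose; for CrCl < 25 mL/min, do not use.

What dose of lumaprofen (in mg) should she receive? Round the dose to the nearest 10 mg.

750 mg

CrCl = (140 − 59) × 62.9 / (72 × 1.7) × 0.85 = 5094.9 / 122.40 × 0.85 ≈ 35.4 mL/min
CrCl ≈ 35 mL/min → bracket 25–84 mL/min.
75% of 1000 mg = 750 mg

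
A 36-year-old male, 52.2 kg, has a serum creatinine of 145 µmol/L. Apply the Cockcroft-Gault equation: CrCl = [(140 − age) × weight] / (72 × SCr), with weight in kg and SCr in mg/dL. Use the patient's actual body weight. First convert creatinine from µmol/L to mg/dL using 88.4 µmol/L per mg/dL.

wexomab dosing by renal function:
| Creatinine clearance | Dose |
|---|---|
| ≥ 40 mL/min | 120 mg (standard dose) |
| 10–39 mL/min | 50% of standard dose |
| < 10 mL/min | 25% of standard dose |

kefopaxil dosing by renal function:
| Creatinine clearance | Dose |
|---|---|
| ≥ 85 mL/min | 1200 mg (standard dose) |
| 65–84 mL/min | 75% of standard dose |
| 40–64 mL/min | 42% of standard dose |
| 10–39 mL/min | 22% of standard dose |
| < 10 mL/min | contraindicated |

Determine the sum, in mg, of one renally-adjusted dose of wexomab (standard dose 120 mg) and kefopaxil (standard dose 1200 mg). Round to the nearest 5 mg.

SCr = 145 / 88.4 = 1.64 mg/dL
CrCl = (140 − 36) × 52.2 / (72 × 1.64) = 5428.8 / 118.08 ≈ 46.0 mL/min
CrCl ≈ 46 mL/min.
wexomab: ≥ 40 mL/min → 100% of 120 mg = 120 mg.
kefopaxil: 40–64 mL/min → 42% of 1200 mg = 504 mg.
Total = 120 + 504 = 624 mg.

625 mg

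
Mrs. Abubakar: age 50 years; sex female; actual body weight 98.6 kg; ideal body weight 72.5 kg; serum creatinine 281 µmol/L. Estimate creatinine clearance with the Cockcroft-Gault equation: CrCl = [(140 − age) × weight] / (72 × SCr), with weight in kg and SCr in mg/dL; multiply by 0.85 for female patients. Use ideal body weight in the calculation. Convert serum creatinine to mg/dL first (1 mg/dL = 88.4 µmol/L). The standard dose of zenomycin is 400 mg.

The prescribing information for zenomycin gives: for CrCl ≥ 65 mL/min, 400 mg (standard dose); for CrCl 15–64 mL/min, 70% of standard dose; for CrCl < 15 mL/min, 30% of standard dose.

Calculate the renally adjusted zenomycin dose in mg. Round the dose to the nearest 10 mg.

SCr = 281 / 88.4 = 3.179 mg/dL
CrCl = (140 − 50) × 72.5 / (72 × 3.179) × 0.85 = 6525.0 / 228.89 × 0.85 ≈ 24.2 mL/min
CrCl ≈ 24 mL/min → bracket 15–64 mL/min.
70% of 400 mg = 280 mg

280 mg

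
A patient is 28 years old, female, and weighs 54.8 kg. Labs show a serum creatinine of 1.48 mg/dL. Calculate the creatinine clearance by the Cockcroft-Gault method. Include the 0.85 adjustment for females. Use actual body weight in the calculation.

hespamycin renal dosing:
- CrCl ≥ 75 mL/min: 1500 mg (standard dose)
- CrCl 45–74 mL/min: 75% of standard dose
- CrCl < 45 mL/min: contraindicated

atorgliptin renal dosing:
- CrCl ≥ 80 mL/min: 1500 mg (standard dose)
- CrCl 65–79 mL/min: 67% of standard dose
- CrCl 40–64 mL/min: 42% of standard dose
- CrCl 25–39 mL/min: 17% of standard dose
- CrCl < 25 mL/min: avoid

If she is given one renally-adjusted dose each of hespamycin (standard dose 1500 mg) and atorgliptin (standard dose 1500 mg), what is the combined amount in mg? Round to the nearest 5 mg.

CrCl = (140 − 28) × 54.8 / (72 × 1.48) × 0.85 = 6137.6 / 106.56 × 0.85 ≈ 49.0 mL/min
CrCl ≈ 49 mL/min.
hespamycin: 45–74 mL/min → 75% of 1500 mg = 1125 mg.
atorgliptin: 40–64 mL/min → 42% of 1500 mg = 630 mg.
Total = 1125 + 630 = 1755 mg.

1755 mg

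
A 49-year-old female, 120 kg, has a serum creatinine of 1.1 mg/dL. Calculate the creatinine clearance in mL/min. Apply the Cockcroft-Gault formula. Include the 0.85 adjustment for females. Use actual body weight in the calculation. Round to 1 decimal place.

117.2 mL/min

CrCl = (140 − 49) × 120 / (72 × 1.1) × 0.85 = 10920.0 / 79.20 × 0.85 ≈ 117.2 mL/min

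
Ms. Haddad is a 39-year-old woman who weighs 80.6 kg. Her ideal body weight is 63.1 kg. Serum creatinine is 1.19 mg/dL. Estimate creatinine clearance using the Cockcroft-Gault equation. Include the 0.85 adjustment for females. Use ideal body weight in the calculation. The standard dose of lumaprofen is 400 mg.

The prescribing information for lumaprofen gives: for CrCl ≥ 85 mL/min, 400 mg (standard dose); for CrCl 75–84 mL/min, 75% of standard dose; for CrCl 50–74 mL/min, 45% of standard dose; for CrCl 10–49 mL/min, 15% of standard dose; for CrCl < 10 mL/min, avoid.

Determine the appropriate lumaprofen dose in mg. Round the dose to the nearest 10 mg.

CrCl = (140 − 39) × 63.1 / (72 × 1.19) × 0.85 = 6373.1 / 85.68 × 0.85 ≈ 63.2 mL/min
CrCl ≈ 63 mL/min → bracket 50–74 mL/min.
45% of 400 mg = 180 mg

180 mg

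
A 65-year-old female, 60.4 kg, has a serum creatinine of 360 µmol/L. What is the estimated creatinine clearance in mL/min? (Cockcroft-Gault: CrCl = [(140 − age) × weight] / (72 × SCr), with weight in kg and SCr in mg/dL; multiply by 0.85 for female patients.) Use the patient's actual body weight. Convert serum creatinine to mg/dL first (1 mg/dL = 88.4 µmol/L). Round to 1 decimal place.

SCr = 360 / 88.4 = 4.072 mg/dL
CrCl = (140 − 65) × 60.4 / (72 × 4.072) × 0.85 = 4530.0 / 293.18 × 0.85 ≈ 13.1 mL/min

13.1 mL/min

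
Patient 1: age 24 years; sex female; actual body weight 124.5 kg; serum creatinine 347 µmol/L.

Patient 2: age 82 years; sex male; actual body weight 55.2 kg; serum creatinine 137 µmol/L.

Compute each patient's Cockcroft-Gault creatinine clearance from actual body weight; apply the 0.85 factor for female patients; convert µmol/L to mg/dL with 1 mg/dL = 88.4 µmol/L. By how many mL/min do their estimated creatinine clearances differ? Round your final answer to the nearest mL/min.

15 mL/min

Patient 1: SCr = 347 / 88.4 = 3.925 mg/dL
Patient 1: CrCl = (140 − 24) × 124.5 / (72 × 3.925) × 0.85 = 14442.0 / 282.60 × 0.85 ≈ 43.4 mL/min
Patient 2: SCr = 137 / 88.4 = 1.55 mg/dL
Patient 2: CrCl = (140 − 82) × 55.2 / (72 × 1.55) = 3201.6 / 111.60 ≈ 28.7 mL/min
|43.4 − 28.7| = 14.7 mL/min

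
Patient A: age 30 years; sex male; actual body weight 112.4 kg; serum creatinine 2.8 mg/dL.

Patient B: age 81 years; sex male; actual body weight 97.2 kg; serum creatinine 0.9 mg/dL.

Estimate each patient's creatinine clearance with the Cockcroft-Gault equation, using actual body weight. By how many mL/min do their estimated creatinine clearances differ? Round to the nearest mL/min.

27 mL/min

Patient A: CrCl = (140 − 30) × 112.4 / (72 × 2.8) = 12364.0 / 201.60 ≈ 61.3 mL/min
Patient B: CrCl = (140 − 81) × 97.2 / (72 × 0.9) = 5734.8 / 64.80 ≈ 88.5 mL/min
|61.3 − 88.5| = 27.2 mL/min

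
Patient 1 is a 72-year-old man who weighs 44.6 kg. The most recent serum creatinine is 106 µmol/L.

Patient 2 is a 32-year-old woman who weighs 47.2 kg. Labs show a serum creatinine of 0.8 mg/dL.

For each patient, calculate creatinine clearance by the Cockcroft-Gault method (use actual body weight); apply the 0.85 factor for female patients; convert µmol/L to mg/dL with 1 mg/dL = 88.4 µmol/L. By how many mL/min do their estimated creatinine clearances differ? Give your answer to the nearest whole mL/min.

40 mL/min

Patient 1: SCr = 106 / 88.4 = 1.199 mg/dL
Patient 1: CrCl = (140 − 72) × 44.6 / (72 × 1.199) = 3032.8 / 86.33 ≈ 35.1 mL/min
Patient 2: CrCl = (140 − 32) × 47.2 / (72 × 0.8) × 0.85 = 5097.6 / 57.60 × 0.85 ≈ 75.2 mL/min
|35.1 − 75.2| = 40.1 mL/min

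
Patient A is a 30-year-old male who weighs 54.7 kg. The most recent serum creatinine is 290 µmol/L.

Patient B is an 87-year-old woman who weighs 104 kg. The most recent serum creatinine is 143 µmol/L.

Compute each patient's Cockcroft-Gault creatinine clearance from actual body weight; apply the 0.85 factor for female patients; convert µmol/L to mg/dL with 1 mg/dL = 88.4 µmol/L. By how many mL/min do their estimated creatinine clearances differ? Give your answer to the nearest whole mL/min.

Patient A: SCr = 290 / 88.4 = 3.281 mg/dL
Patient A: CrCl = (140 − 30) × 54.7 / (72 × 3.281) = 6017.0 / 236.23 ≈ 25.5 mL/min
Patient B: SCr = 143 / 88.4 = 1.618 mg/dL
Patient B: CrCl = (140 − 87) × 104 / (72 × 1.618) × 0.85 = 5512.0 / 116.50 × 0.85 ≈ 40.2 mL/min
|25.5 − 40.2| = 14.7 mL/min

15 mL/min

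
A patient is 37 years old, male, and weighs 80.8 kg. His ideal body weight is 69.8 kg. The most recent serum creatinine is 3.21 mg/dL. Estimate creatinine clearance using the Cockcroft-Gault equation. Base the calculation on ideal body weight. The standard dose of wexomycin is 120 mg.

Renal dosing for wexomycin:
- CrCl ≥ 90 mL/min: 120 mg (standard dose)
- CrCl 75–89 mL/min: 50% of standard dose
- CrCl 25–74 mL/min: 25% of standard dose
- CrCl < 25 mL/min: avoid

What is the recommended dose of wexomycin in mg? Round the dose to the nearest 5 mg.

CrCl = (140 − 37) × 69.8 / (72 × 3.21) = 7189.4 / 231.12 ≈ 31.1 mL/min
CrCl ≈ 31 mL/min → bracket 25–74 mL/min.
25% of 120 mg = 30 mg

30 mg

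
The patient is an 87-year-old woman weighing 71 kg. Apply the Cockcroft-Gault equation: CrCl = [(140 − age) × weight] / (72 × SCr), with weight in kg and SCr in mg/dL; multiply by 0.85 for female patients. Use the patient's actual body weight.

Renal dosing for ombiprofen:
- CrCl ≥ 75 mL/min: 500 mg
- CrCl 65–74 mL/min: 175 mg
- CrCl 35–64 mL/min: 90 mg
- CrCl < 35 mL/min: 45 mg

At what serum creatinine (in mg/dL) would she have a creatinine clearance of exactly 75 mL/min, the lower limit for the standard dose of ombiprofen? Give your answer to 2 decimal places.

Standard dose requires CrCl ≥ 75 mL/min.
Set (140 − 87) × 71 × 0.85 / (72 × SCr) = 75
SCr = (140 − 87) × 71 × 0.85 / (72 × 75) = 0.592 mg/dL

0.59 mg/dL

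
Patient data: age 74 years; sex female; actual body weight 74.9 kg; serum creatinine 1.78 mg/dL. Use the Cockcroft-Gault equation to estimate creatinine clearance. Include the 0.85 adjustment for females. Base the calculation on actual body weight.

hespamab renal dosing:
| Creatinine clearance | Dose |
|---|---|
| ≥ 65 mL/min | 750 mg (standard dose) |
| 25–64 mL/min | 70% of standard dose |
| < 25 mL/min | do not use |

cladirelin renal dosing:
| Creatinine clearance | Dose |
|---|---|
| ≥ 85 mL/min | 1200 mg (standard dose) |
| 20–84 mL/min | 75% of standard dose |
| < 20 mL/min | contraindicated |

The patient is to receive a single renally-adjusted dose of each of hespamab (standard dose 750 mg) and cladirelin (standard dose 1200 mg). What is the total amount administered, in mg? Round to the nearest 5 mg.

1425 mg

CrCl = (140 − 74) × 74.9 / (72 × 1.78) × 0.85 = 4943.4 / 128.16 × 0.85 ≈ 32.8 mL/min
CrCl ≈ 33 mL/min.
hespamab: 25–64 mL/min → 70% of 750 mg = 525 mg.
cladirelin: 20–84 mL/min → 75% of 1200 mg = 900 mg.
Total = 525 + 900 = 1425 mg.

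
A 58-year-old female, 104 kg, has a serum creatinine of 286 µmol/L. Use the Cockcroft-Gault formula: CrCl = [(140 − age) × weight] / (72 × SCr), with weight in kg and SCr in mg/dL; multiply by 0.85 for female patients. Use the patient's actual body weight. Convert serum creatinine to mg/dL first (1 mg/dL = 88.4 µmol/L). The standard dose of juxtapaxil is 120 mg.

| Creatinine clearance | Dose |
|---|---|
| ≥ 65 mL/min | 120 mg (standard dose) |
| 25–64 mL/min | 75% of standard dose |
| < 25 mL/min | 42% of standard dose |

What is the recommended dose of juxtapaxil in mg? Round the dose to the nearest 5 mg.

SCr = 286 / 88.4 = 3.235 mg/dL
CrCl = (140 − 58) × 104 / (72 × 3.235) × 0.85 = 8528.0 / 232.92 × 0.85 ≈ 31.1 mL/min
CrCl ≈ 31 mL/min → bracket 25–64 mL/min.
75% of 120 mg = 90 mg

90 mg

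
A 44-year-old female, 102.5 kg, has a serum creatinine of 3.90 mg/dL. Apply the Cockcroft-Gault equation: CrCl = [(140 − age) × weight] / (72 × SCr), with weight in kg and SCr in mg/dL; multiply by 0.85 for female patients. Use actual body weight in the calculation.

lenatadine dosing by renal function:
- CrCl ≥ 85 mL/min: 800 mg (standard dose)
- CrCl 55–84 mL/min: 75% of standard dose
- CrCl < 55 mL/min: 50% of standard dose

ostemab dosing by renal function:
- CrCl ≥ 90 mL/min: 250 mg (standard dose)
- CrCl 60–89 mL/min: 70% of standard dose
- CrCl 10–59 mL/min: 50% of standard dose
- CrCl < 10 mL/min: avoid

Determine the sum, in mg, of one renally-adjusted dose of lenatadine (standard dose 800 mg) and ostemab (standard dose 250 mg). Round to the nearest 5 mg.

CrCl = (140 − 44) × 102.5 / (72 × 3.9) × 0.85 = 9840.0 / 280.80 × 0.85 ≈ 29.8 mL/min
CrCl ≈ 30 mL/min.
lenatadine: < 55 mL/min → 50% of 800 mg = 400 mg.
ostemab: 10–59 mL/min → 50% of 250 mg = 125 mg.
Total = 400 + 125 = 525 mg.

525 mg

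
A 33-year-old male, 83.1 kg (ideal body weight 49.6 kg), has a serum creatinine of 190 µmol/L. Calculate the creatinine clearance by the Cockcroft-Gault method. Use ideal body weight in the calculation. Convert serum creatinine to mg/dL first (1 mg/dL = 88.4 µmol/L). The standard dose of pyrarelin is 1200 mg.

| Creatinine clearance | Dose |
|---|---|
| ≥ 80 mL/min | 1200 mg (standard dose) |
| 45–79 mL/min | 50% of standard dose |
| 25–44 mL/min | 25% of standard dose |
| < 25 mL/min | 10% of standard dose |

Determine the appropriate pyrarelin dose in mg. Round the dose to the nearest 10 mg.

300 mg

SCr = 190 / 88.4 = 2.149 mg/dL
CrCl = (140 − 33) × 49.6 / (72 × 2.149) = 5307.2 / 154.73 ≈ 34.3 mL/min
CrCl ≈ 34 mL/min → bracket 25–44 mL/min.
25% of 1200 mg = 300 mg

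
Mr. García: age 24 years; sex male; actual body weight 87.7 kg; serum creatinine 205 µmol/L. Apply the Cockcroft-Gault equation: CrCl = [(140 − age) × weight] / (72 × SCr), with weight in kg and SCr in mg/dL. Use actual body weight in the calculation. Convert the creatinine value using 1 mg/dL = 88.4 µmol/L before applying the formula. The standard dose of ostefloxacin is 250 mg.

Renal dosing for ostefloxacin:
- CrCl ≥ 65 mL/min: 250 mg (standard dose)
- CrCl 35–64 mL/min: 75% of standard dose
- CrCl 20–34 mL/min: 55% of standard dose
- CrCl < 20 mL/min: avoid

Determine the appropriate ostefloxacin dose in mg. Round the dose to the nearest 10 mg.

190 mg

SCr = 205 / 88.4 = 2.319 mg/dL
CrCl = (140 − 24) × 87.7 / (72 × 2.319) = 10173.2 / 166.97 ≈ 60.9 mL/min
CrCl ≈ 61 mL/min → bracket 35–64 mL/min.
75% of 250 mg = 187.5 mg → 190 mg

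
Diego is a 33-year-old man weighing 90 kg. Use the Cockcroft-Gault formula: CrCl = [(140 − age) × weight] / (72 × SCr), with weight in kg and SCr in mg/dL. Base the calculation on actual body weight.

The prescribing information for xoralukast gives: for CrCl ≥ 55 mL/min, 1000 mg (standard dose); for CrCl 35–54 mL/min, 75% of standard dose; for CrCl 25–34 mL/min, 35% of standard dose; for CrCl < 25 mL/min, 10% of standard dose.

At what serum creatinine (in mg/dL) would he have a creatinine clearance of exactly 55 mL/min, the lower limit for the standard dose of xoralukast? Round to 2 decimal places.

2.43 mg/dL

Standard dose requires CrCl ≥ 55 mL/min.
Set (140 − 33) × 90 / (72 × SCr) = 55
SCr = (140 − 33) × 90 / (72 × 55) = 2.432 mg/dL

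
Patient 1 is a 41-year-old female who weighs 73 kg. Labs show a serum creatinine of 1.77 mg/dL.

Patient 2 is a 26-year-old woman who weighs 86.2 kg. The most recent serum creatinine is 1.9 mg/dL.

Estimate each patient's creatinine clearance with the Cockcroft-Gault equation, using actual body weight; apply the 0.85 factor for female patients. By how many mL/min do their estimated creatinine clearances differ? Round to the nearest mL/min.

13 mL/min

Patient 1: CrCl = (140 − 41) × 73 / (72 × 1.77) × 0.85 = 7227.0 / 127.44 × 0.85 ≈ 48.2 mL/min
Patient 2: CrCl = (140 − 26) × 86.2 / (72 × 1.9) × 0.85 = 9826.8 / 136.80 × 0.85 ≈ 61.1 mL/min
|48.2 − 61.1| = 12.9 mL/min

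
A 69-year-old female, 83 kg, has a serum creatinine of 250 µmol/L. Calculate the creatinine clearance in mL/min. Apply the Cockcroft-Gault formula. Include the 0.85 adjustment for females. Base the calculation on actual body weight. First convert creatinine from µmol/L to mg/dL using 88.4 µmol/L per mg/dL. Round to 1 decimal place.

SCr = 250 / 88.4 = 2.828 mg/dL
CrCl = (140 − 69) × 83 / (72 × 2.828) × 0.85 = 5893.0 / 203.62 × 0.85 ≈ 24.6 mL/min

24.6 mL/min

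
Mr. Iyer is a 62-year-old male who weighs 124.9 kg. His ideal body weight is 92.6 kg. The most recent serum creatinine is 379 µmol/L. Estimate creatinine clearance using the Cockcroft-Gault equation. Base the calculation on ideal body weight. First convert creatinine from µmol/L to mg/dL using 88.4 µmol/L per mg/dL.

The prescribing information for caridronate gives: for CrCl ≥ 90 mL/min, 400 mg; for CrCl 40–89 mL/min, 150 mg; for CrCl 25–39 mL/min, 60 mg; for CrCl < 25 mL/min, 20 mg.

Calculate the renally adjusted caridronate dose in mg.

SCr = 379 / 88.4 = 4.287 mg/dL
CrCl = (140 − 62) × 92.6 / (72 × 4.287) = 7222.8 / 308.66 ≈ 23.4 mL/min
CrCl ≈ 23 mL/min → bracket < 25 mL/min.
Dose for this bracket: 20 mg.

20 mg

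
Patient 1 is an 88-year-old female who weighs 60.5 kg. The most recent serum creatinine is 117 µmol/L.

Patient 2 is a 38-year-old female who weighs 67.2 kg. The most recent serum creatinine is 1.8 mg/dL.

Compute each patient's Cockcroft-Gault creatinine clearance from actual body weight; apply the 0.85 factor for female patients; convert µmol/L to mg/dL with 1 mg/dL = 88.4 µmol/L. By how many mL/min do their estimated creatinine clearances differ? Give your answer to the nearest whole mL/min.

17 mL/min

Patient 1: SCr = 117 / 88.4 = 1.324 mg/dL
Patient 1: CrCl = (140 − 88) × 60.5 / (72 × 1.324) × 0.85 = 3146.0 / 95.33 × 0.85 ≈ 28.1 mL/min
Patient 2: CrCl = (140 − 38) × 67.2 / (72 × 1.8) × 0.85 = 6854.4 / 129.60 × 0.85 ≈ 45.0 mL/min
|28.1 − 45.0| = 16.9 mL/min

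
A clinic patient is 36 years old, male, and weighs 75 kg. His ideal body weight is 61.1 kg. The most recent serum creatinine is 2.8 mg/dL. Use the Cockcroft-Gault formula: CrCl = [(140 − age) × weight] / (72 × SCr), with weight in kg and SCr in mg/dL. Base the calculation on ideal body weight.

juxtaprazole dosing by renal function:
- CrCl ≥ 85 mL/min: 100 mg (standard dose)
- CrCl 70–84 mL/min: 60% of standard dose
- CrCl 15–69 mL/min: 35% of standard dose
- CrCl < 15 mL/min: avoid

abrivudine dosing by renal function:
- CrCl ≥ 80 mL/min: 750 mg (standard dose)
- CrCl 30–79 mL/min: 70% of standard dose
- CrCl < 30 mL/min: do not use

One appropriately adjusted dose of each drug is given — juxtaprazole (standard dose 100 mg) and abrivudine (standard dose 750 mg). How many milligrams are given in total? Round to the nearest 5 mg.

560 mg

CrCl = (140 − 36) × 61.1 / (72 × 2.8) = 6354.4 / 201.60 ≈ 31.5 mL/min
CrCl ≈ 32 mL/min.
juxtaprazole: 15–69 mL/min → 35% of 100 mg = 35 mg.
abrivudine: 30–79 mL/min → 70% of 750 mg = 525 mg.
Total = 35 + 525 = 560 mg.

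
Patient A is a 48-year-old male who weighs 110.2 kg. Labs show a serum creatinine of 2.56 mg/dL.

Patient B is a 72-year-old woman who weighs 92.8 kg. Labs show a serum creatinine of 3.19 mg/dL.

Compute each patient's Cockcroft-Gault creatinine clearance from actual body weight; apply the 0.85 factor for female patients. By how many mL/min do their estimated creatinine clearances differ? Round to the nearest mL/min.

Patient A: CrCl = (140 − 48) × 110.2 / (72 × 2.56) = 10138.4 / 184.32 ≈ 55.0 mL/min
Patient B: CrCl = (140 − 72) × 92.8 / (72 × 3.19) × 0.85 = 6310.4 / 229.68 × 0.85 ≈ 23.4 mL/min
|55.0 − 23.4| = 31.6 mL/min

32 mL/min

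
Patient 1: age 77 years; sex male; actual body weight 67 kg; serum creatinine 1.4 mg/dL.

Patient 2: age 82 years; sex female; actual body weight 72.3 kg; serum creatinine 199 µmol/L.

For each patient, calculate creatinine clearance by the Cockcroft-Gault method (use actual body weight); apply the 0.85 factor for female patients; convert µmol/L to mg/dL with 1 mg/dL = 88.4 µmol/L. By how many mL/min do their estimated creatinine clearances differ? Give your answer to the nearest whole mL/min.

Patient 1: CrCl = (140 − 77) × 67 / (72 × 1.4) = 4221.0 / 100.80 ≈ 41.9 mL/min
Patient 2: SCr = 199 / 88.4 = 2.251 mg/dL
Patient 2: CrCl = (140 − 82) × 72.3 / (72 × 2.251) × 0.85 = 4193.4 / 162.07 × 0.85 ≈ 22.0 mL/min
|41.9 − 22.0| = 19.9 mL/min

20 mL/min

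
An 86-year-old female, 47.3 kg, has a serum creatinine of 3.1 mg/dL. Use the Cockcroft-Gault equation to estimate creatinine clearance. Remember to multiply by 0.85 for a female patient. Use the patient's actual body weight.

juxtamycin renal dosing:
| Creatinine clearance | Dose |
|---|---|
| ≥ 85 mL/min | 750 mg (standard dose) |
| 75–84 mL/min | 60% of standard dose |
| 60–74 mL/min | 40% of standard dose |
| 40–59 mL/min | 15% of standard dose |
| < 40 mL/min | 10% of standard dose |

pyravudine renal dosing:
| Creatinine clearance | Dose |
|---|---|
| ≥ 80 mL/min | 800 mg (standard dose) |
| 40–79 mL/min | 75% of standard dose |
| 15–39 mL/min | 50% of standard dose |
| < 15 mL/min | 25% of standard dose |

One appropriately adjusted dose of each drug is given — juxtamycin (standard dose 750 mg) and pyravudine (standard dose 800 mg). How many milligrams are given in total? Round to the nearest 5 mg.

CrCl = (140 − 86) × 47.3 / (72 × 3.1) × 0.85 = 2554.2 / 223.20 × 0.85 ≈ 9.7 mL/min
CrCl ≈ 10 mL/min.
juxtamycin: < 40 mL/min → 10% of 750 mg = 75 mg.
pyravudine: < 15 mL/min → 25% of 800 mg = 200 mg.
Total = 75 + 200 = 275 mg.

275 mg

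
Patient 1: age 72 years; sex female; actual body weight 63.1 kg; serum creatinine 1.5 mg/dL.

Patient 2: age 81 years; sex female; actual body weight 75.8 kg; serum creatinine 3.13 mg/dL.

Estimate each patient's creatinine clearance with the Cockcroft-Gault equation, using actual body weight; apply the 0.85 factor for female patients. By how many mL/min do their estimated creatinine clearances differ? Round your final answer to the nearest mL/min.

Patient 1: CrCl = (140 − 72) × 63.1 / (72 × 1.5) × 0.85 = 4290.8 / 108.00 × 0.85 ≈ 33.8 mL/min
Patient 2: CrCl = (140 − 81) × 75.8 / (72 × 3.13) × 0.85 = 4472.2 / 225.36 × 0.85 ≈ 16.9 mL/min
|33.8 − 16.9| = 16.9 mL/min

17 mL/min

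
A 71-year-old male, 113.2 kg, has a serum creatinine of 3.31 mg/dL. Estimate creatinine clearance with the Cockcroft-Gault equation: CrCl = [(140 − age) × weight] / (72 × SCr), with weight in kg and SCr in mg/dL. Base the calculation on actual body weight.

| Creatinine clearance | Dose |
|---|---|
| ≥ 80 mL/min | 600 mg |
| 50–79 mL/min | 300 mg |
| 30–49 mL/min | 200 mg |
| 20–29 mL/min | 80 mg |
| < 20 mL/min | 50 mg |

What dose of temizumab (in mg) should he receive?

200 mg

CrCl = (140 − 71) × 113.2 / (72 × 3.31) = 7810.8 / 238.32 ≈ 32.8 mL/min
CrCl ≈ 33 mL/min → bracket 30–49 mL/min.
Dose for this bracket: 200 mg.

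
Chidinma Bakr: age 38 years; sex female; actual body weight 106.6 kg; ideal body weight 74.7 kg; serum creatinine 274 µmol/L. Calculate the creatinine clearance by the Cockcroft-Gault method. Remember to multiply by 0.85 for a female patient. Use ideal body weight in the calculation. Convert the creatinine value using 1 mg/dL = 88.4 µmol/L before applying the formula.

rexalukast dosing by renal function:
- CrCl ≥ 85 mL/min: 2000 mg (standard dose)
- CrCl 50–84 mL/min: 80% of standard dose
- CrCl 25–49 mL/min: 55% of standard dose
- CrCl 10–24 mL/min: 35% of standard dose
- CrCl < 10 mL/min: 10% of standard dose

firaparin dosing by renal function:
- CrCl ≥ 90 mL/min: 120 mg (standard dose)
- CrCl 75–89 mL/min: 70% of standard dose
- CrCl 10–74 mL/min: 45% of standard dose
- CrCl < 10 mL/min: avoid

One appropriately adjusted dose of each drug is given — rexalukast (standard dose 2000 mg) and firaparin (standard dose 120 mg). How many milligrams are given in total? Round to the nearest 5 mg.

1155 mg

SCr = 274 / 88.4 = 3.1 mg/dL
CrCl = (140 − 38) × 74.7 / (72 × 3.1) × 0.85 = 7619.4 / 223.20 × 0.85 ≈ 29.0 mL/min
CrCl ≈ 29 mL/min.
rexalukast: 25–49 mL/min → 55% of 2000 mg = 1100 mg.
firaparin: 10–74 mL/min → 45% of 120 mg = 54 mg.
Total = 1100 + 54 = 1154 mg.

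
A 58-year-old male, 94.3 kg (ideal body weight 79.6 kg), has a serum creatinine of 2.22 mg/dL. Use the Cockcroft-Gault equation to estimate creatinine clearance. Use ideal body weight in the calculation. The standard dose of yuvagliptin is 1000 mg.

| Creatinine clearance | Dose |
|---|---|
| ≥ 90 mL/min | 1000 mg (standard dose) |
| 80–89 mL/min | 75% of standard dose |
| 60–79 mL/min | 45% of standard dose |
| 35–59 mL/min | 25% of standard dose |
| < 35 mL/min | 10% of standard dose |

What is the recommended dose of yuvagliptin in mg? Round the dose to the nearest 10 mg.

250 mg

CrCl = (140 − 58) × 79.6 / (72 × 2.22) = 6527.2 / 159.84 ≈ 40.8 mL/min
CrCl ≈ 41 mL/min → bracket 35–59 mL/min.
25% of 1000 mg = 250 mg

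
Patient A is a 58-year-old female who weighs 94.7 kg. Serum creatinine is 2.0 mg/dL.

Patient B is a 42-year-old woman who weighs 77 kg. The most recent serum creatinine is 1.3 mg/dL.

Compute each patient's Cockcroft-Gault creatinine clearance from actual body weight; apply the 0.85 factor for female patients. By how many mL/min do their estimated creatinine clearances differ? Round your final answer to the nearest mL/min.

Patient A: CrCl = (140 − 58) × 94.7 / (72 × 2) × 0.85 = 7765.4 / 144.00 × 0.85 ≈ 45.8 mL/min
Patient B: CrCl = (140 − 42) × 77 / (72 × 1.3) × 0.85 = 7546.0 / 93.60 × 0.85 ≈ 68.5 mL/min
|45.8 − 68.5| = 22.7 mL/min

23 mL/min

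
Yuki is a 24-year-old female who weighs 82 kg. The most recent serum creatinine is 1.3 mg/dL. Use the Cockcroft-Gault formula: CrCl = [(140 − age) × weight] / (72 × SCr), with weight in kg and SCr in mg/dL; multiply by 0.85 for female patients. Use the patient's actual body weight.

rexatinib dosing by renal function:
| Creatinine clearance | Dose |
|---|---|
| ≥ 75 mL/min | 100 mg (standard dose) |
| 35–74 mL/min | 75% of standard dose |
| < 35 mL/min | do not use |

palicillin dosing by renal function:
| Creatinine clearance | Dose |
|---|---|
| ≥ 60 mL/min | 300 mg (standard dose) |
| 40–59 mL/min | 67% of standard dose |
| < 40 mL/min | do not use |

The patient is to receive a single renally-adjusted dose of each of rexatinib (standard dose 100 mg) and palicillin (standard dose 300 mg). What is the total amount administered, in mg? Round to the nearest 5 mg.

CrCl = (140 − 24) × 82 / (72 × 1.3) × 0.85 = 9512.0 / 93.60 × 0.85 ≈ 86.4 mL/min
CrCl ≈ 86 mL/min.
rexatinib: ≥ 75 mL/min → 100% of 100 mg = 100 mg.
palicillin: ≥ 60 mL/min → 100% of 300 mg = 300 mg.
Total = 100 + 300 = 400 mg.

400 mg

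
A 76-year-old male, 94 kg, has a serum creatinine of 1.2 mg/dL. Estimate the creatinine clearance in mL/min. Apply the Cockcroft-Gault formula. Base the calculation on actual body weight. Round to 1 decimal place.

69.6 mL/min

CrCl = (140 − 76) × 94 / (72 × 1.2) = 6016.0 / 86.40 ≈ 69.6 mL/min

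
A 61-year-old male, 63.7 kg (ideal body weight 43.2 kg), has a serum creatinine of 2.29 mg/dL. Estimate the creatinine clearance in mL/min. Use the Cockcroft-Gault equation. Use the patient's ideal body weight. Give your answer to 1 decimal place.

20.7 mL/min

CrCl = (140 − 61) × 43.2 / (72 × 2.29) = 3412.8 / 164.88 ≈ 20.7 mL/min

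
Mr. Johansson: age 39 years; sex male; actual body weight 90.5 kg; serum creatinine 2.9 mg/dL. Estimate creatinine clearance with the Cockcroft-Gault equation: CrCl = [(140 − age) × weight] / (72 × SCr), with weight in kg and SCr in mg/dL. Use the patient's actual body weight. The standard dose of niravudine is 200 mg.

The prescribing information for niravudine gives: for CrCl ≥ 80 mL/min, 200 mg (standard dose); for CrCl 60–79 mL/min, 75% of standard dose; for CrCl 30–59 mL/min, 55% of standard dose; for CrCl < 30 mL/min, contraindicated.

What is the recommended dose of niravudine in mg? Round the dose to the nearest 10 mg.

CrCl = (140 − 39) × 90.5 / (72 × 2.9) = 9140.5 / 208.80 ≈ 43.8 mL/min
CrCl ≈ 44 mL/min → bracket 30–59 mL/min.
55% of 200 mg = 110 mg

110 mg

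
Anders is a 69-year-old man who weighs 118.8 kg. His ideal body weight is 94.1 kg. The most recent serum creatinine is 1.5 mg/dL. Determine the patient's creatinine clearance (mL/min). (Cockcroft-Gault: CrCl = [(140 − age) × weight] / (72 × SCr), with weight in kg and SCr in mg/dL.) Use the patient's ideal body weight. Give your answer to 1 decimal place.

CrCl = (140 − 69) × 94.1 / (72 × 1.5) = 6681.1 / 108.00 ≈ 61.9 mL/min

61.9 mL/min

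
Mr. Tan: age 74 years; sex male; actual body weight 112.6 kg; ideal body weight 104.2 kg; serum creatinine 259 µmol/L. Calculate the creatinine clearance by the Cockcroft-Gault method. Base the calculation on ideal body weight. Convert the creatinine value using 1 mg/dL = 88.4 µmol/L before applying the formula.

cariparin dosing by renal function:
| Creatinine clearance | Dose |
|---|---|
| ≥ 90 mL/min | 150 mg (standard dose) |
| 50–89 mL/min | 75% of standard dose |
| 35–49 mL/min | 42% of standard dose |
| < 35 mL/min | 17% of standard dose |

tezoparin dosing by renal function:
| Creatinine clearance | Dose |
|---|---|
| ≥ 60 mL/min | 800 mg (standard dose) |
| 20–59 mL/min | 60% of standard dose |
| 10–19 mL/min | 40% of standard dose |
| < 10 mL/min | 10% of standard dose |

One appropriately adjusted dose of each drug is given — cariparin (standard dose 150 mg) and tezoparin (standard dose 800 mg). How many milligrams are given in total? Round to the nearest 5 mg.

505 mg

SCr = 259 / 88.4 = 2.93 mg/dL
CrCl = (140 − 74) × 104.2 / (72 × 2.93) = 6877.2 / 210.96 ≈ 32.6 mL/min
CrCl ≈ 33 mL/min.
cariparin: < 35 mL/min → 17% of 150 mg = 25.5 mg.
tezoparin: 20–59 mL/min → 60% of 800 mg = 480 mg.
Total = 25.5 + 480 = 505.5 mg.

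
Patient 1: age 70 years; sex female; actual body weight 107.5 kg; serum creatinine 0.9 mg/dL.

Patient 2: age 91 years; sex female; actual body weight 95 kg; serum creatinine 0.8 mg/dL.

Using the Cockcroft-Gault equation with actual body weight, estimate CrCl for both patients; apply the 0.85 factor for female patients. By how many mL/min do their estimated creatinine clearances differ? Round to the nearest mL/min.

Patient 1: CrCl = (140 − 70) × 107.5 / (72 × 0.9) × 0.85 = 7525.0 / 64.80 × 0.85 ≈ 98.7 mL/min
Patient 2: CrCl = (140 − 91) × 95 / (72 × 0.8) × 0.85 = 4655.0 / 57.60 × 0.85 ≈ 68.7 mL/min
|98.7 − 68.7| = 30.0 mL/min

30 mL/min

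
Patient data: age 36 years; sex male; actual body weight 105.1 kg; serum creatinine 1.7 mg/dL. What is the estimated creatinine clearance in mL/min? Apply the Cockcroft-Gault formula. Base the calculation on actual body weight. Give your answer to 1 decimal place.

89.3 mL/min

CrCl = (140 − 36) × 105.1 / (72 × 1.7) = 10930.4 / 122.40 ≈ 89.3 mL/min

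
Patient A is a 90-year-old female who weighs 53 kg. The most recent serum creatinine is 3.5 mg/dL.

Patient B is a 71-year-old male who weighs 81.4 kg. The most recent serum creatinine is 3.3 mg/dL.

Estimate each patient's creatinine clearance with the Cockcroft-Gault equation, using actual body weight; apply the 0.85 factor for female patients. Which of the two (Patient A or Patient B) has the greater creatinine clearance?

Patient B

Patient A: CrCl = (140 − 90) × 53 / (72 × 3.5) × 0.85 = 2650.0 / 252.00 × 0.85 ≈ 8.9 mL/min
Patient B: CrCl = (140 − 71) × 81.4 / (72 × 3.3) = 5616.6 / 237.60 ≈ 23.6 mL/min
8.9 vs 23.6 mL/min → Patient B is higher.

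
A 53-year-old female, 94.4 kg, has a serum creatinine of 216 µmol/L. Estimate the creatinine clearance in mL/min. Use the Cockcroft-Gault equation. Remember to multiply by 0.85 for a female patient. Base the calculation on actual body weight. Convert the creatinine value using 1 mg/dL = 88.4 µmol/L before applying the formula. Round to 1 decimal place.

39.7 mL/min

SCr = 216 / 88.4 = 2.443 mg/dL
CrCl = (140 − 53) × 94.4 / (72 × 2.443) × 0.85 = 8212.8 / 175.90 × 0.85 ≈ 39.7 mL/min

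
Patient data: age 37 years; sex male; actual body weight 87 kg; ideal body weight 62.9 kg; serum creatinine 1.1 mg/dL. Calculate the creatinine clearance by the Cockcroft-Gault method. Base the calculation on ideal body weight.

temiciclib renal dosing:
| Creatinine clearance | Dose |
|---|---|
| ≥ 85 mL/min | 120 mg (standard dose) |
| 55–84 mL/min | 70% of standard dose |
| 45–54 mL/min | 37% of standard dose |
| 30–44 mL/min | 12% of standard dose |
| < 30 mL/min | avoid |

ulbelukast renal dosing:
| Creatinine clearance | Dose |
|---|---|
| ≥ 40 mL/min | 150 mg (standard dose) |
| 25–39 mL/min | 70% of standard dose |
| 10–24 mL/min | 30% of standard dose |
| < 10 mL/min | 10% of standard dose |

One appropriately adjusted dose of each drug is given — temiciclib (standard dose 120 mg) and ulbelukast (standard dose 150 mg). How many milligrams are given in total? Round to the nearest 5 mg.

235 mg

CrCl = (140 − 37) × 62.9 / (72 × 1.1) = 6478.7 / 79.20 ≈ 81.8 mL/min
CrCl ≈ 82 mL/min.
temiciclib: 55–84 mL/min → 70% of 120 mg = 84 mg.
ulbelukast: ≥ 40 mL/min → 100% of 150 mg = 150 mg.
Total = 84 + 150 = 234 mg.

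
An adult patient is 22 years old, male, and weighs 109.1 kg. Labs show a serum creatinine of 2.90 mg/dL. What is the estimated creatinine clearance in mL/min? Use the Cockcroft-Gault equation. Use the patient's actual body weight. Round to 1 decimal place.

CrCl = (140 − 22) × 109.1 / (72 × 2.9) = 12873.8 / 208.80 ≈ 61.7 mL/min

61.7 mL/min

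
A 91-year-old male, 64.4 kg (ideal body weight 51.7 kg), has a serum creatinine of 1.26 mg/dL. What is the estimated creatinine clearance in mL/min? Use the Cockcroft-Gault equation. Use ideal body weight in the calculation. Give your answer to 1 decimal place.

CrCl = (140 − 91) × 51.7 / (72 × 1.26) = 2533.3 / 90.72 ≈ 27.9 mL/min

27.9 mL/min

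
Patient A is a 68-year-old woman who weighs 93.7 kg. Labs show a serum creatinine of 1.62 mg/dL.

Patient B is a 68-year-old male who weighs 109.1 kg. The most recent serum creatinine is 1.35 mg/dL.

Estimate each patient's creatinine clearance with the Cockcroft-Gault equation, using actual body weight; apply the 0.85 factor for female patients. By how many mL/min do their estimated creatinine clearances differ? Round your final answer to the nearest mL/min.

32 mL/min

Patient A: CrCl = (140 − 68) × 93.7 / (72 × 1.62) × 0.85 = 6746.4 / 116.64 × 0.85 ≈ 49.2 mL/min
Patient B: CrCl = (140 − 68) × 109.1 / (72 × 1.35) = 7855.2 / 97.20 ≈ 80.8 mL/min
|49.2 − 80.8| = 31.6 mL/min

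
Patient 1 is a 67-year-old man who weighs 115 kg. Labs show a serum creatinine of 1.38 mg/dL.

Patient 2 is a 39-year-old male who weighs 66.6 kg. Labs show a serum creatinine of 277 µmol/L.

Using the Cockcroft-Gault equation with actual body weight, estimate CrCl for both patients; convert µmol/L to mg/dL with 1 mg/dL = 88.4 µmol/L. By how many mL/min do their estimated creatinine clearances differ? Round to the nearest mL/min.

Patient 1: CrCl = (140 − 67) × 115 / (72 × 1.38) = 8395.0 / 99.36 ≈ 84.5 mL/min
Patient 2: SCr = 277 / 88.4 = 3.133 mg/dL
Patient 2: CrCl = (140 − 39) × 66.6 / (72 × 3.133) = 6726.6 / 225.58 ≈ 29.8 mL/min
|84.5 − 29.8| = 54.7 mL/min

55 mL/min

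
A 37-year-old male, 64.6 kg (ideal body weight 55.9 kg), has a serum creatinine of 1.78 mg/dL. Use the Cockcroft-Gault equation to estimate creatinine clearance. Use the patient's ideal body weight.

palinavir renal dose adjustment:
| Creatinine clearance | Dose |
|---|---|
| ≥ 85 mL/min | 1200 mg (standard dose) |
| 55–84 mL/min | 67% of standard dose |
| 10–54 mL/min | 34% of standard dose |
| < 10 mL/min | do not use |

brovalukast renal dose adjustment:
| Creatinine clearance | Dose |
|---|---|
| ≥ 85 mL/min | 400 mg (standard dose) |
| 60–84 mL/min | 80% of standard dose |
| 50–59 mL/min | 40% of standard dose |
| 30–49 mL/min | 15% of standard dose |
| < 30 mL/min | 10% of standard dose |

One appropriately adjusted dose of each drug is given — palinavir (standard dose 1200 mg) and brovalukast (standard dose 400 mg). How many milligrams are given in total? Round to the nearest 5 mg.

CrCl = (140 − 37) × 55.9 / (72 × 1.78) = 5757.7 / 128.16 ≈ 44.9 mL/min
CrCl ≈ 45 mL/min.
palinavir: 10–54 mL/min → 34% of 1200 mg = 408 mg.
brovalukast: 30–49 mL/min → 15% of 400 mg = 60 mg.
Total = 408 + 60 = 468 mg.

470 mg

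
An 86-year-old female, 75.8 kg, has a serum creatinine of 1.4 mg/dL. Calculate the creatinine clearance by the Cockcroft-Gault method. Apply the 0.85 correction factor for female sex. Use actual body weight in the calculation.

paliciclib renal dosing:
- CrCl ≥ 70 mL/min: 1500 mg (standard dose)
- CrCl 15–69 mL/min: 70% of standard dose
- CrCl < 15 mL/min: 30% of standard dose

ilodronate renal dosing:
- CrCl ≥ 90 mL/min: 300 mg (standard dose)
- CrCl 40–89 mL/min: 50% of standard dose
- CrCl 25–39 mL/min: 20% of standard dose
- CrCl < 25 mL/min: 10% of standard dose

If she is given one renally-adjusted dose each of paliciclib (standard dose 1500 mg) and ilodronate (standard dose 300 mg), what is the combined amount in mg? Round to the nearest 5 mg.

CrCl = (140 − 86) × 75.8 / (72 × 1.4) × 0.85 = 4093.2 / 100.80 × 0.85 ≈ 34.5 mL/min
CrCl ≈ 35 mL/min.
paliciclib: 15–69 mL/min → 70% of 1500 mg = 1050 mg.
ilodronate: 25–39 mL/min → 20% of 300 mg = 60 mg.
Total = 1050 + 60 = 1110 mg.

1110 mg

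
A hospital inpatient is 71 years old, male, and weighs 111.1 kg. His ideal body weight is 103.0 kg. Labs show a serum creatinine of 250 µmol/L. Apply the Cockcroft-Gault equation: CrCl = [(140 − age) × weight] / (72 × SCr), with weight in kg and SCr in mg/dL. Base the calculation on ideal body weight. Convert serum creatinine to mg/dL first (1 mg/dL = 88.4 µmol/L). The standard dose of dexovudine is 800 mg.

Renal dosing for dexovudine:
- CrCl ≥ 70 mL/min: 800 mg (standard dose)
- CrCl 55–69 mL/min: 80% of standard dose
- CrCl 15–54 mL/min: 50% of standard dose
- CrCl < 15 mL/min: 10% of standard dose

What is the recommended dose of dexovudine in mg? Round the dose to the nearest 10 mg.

SCr = 250 / 88.4 = 2.828 mg/dL
CrCl = (140 − 71) × 103 / (72 × 2.828) = 7107.0 / 203.62 ≈ 34.9 mL/min
CrCl ≈ 35 mL/min → bracket 15–54 mL/min.
50% of 800 mg = 400 mg

400 mg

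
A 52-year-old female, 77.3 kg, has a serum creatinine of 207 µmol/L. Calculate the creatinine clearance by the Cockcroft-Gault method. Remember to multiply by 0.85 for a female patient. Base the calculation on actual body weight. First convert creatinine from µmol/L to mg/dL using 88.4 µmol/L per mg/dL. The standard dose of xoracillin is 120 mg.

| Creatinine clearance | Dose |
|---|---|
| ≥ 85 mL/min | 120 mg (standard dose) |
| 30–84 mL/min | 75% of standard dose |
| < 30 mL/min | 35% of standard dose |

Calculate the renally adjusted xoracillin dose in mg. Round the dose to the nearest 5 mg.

SCr = 207 / 88.4 = 2.342 mg/dL
CrCl = (140 − 52) × 77.3 / (72 × 2.342) × 0.85 = 6802.4 / 168.62 × 0.85 ≈ 34.3 mL/min
CrCl ≈ 34 mL/min → bracket 30–84 mL/min.
75% of 120 mg = 90 mg

90 mg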